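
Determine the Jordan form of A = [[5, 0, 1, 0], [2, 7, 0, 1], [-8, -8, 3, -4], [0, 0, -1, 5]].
J = [[5, 1, 0, 0], [0, 5, 1, 0], [0, 0, 5, 0], [0, 0, 0, 5]]

The characteristic polynomial is det(xI - A) = (x - 5)^4, so the eigenvalues are 5 (algebraic multiplicity 4).

For λ = 5: rank(A - 5I) = 2, rank((A - 5I)^2) = 1, rank((A - 5I)^3) = 0. The eigenspace has dimension 4 - 2 = 2, so there are 2 Jordan blocks; the rank sequence gives block sizes [3, 1].

Assembling the blocks gives the Jordan form J above.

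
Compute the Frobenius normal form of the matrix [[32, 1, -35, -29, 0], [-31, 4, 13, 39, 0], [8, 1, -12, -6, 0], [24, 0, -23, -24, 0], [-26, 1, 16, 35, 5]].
R = [[5, 0, 0, 0, 0], [0, 0, 0, 0, -15], [0, 1, 0, 0, 8], [0, 0, 1, 0, 24], [0, 0, 0, 1, 0]]

The invariant factors of A (the non-unit diagonal entries of the Smith normal form of xI - A over ℚ[x]) are x - 5, (x - 5)(x + 1)(x^2 + 4x - 3), each dividing the next. The characteristic polynomial is their product, (x - 5)^2(x + 1)(x^2 + 4x - 3).

The rational canonical form is the block-diagonal matrix of companion matrices C(f_i):
R = [[5, 0, 0, 0, 0], [0, 0, 0, 0, -15], [0, 1, 0, 0, 8], [0, 0, 1, 0, 24], [0, 0, 0, 1, 0]].

Note the characteristic polynomial does not split into linear factors over ℚ, so A has no Jordan form over ℚ; the rational canonical form exists over any field.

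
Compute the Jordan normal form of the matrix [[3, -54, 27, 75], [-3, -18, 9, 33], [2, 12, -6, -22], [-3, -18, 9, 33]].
J = [[0, 0, 0, 0], [0, 0, 0, 0], [0, 0, 6, 1], [0, 0, 0, 6]]

The characteristic polynomial is det(xI - A) = x^2(x - 6)^2, so the eigenvalues are 0 (algebraic multiplicity 2), 6 (algebraic multiplicity 2).

For λ = 0: rank(A) = 2. The eigenspace has dimension 4 - 2 = 2, so there are 2 Jordan blocks; the rank sequence gives block sizes [1, 1].

For λ = 6: rank(A - 6I) = 3, rank((A - 6I)^2) = 2. The eigenspace has dimension 4 - 3 = 1, so there is 1 Jordan block; the rank sequence gives block sizes [2].

Assembling the blocks gives the Jordan form J above.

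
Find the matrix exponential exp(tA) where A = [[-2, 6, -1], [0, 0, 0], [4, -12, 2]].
A has Jordan form J = [[0, 1, 0], [0, 0, 0], [0, 0, 0]] with A = PJP^{-1}, so e^{tA} = P e^{tJ} P^{-1}.

For a Jordan block J_k(λ), e^{tJ_k(λ)} = e^{λt} · (I + tN + t^2 N^2/2! + ... + t^{k-1} N^{k-1}/(k-1)!) where N is the nilpotent superdiagonal part.

Assembling the blocks and conjugating back gives the entries of e^{tA} as shown above.

e^{tA} = [[1 - 2*t, 6*t, -t], [0, 1, 0], [4*t, -12*t, 2*t + 1]]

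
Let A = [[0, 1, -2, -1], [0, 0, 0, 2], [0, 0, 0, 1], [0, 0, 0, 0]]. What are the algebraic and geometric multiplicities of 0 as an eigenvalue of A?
algebraic multiplicity 4, geometric multiplicity 2

The characteristic polynomial is x^4, so the factor x appears with exponent 4: the algebraic multiplicity is 4.

rank(A) = 2, so the eigenspace has dimension 4 - 2 = 2: the geometric multiplicity is 2.

Since 2 < 4, A is not diagonalizable.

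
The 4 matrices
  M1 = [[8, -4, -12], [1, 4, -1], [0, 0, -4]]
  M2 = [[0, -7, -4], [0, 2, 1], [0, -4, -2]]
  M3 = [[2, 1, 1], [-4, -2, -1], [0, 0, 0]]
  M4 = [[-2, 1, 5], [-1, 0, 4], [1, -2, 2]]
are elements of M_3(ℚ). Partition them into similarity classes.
Characteristic polynomials: χ_{M1} = (x - 6)^2(x + 4), χ_{M2} = x^3, χ_{M3} = x^3, χ_{M4} = x^3.

{M1}: invariant factors (x - 6)^2(x + 4).

{M2, M3, M4}: invariant factors x^3.

Matrices are similar if and only if their invariant-factor lists agree; the partition into similarity classes is {M1}, {M2, M3, M4}.

2 classes: {M1}, {M2, M3, M4}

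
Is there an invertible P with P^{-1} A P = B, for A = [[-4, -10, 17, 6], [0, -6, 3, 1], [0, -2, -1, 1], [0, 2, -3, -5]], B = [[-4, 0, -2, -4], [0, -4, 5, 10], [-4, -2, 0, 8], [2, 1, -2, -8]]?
Yes.

Two matrices over a field are similar if and only if they have the same invariant factors.

Both A and B have characteristic polynomial (x + 4)^4 and minimal polynomial (x + 4)^3. Computing further, both have invariant factors x + 4, (x + 4)^3. Hence A and B are similar.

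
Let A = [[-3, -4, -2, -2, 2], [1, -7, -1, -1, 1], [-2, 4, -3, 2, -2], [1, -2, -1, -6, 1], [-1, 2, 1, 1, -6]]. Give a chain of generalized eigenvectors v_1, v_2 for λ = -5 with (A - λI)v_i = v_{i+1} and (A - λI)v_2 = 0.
v_1 = [[-1, -1, 2, -1, 1]]^T, v_2 = [[2, 1, -2, 1, -1]]^T

We seek v_1 ∈ ker((A + 5I)^2) \ ker(A + 5I), then set v_{i+1} = (A + 5I) v_i.

One such chain is v_1 = [[-1, -1, 2, -1, 1]]^T, v_2 = [[2, 1, -2, 1, -1]]^T. Check: (A + 5I) v_2 = [[0, 0, 0, 0, 0]]^T = 0.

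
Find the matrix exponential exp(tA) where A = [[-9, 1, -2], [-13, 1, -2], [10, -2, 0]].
e^{tA} = [[((t - 3)*e^{2*t} + 4)*e^{-4*t}, t*e^{-2*t}, 2*((t - 1)*e^{2*t} + 1)*e^{-4*t}], [((3*t - 8)*e^{2*t} + 8)*e^{-4*t}, (3*t + 1)*e^{-2*t}, 2*((3*t - 2)*e^{2*t} + 2)*e^{-4*t}], [2*((3 - t)*e^{2*t} - 3)*e^{-4*t}, -2*t*e^{-2*t}, (4*(1 - t)*e^{2*t} - 3)*e^{-4*t}]]

A has Jordan form J = [[-4, 0, 0], [0, -2, 1], [0, 0, -2]] with A = PJP^{-1}, so e^{tA} = P e^{tJ} P^{-1}.

For a Jordan block J_k(λ), e^{tJ_k(λ)} = e^{λt} · (I + tN + t^2 N^2/2! + ... + t^{k-1} N^{k-1}/(k-1)!) where N is the nilpotent superdiagonal part.

Assembling the blocks and conjugating back gives the entries of e^{tA} as shown above.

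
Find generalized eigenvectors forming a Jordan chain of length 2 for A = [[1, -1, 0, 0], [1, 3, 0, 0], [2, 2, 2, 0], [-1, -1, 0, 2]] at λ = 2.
v_1 = [[0, 1, 0, 1]]^T, v_2 = [[-1, 1, 2, -1]]^T

We seek v_1 ∈ ker((A - 2I)^2) \ ker(A - 2I), then set v_{i+1} = (A - 2I) v_i.

One such chain is v_1 = [[0, 1, 0, 1]]^T, v_2 = [[-1, 1, 2, -1]]^T. Check: (A - 2I) v_2 = [[0, 0, 0, 0]]^T = 0.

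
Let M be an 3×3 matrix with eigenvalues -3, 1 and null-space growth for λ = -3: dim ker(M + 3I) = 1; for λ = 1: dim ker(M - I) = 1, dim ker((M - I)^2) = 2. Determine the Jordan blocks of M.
λ = -3: successive nullity increments [1] count blocks of size ≥ k; block sizes are [1].
λ = 1: successive nullity increments [1, 1] count blocks of size ≥ k; block sizes are [2].

Jordan blocks: (-3, 1), (1, 2)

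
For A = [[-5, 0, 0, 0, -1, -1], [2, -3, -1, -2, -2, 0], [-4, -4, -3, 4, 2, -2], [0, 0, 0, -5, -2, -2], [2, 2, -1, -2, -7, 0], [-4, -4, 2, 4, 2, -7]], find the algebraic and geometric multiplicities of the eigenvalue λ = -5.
algebraic multiplicity 6, geometric multiplicity 4

The characteristic polynomial is (x + 5)^6, so the factor x + 5 appears with exponent 6: the algebraic multiplicity is 6.

rank(A + 5I) = 2, so the eigenspace has dimension 6 - 2 = 4: the geometric multiplicity is 4.

Since 4 < 6, A is not diagonalizable.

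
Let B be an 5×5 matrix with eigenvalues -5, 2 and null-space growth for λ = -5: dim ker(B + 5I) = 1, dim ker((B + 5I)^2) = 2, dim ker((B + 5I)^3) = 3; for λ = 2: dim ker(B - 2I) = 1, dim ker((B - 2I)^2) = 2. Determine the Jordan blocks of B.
Jordan blocks: (-5, 3), (2, 2)

λ = -5: successive nullity increments [1, 1, 1] count blocks of size ≥ k; block sizes are [3].
λ = 2: successive nullity increments [1, 1] count blocks of size ≥ k; block sizes are [2].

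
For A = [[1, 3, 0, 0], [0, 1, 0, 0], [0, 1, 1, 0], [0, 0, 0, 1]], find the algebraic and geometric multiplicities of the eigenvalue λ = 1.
algebraic multiplicity 4, geometric multiplicity 3

The characteristic polynomial is (x - 1)^4, so the factor x - 1 appears with exponent 4: the algebraic multiplicity is 4.

rank(A - I) = 1, so the eigenspace has dimension 4 - 1 = 3: the geometric multiplicity is 3.

Since 3 < 4, A is not diagonalizable.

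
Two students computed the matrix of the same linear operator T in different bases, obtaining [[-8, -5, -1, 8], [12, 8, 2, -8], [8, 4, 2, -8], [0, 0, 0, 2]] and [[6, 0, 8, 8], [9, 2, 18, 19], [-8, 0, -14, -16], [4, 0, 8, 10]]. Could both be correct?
Two matrices over a field are similar if and only if they have the same invariant factors.

Both A and B have characteristic polynomial (x - 2)^3(x + 2) and minimal polynomial (x - 2)^2(x + 2). Computing further, both have invariant factors x - 2, (x - 2)^2(x + 2). Hence A and B are similar.

Yes.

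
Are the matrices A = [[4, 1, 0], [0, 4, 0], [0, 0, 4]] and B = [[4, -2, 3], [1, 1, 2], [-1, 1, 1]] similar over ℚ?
No.

trace(A) = 12 but trace(B) = 6. The trace is a similarity invariant, so A and B are not similar.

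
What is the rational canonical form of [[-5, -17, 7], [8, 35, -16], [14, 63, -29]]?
The invariant factors of A (the non-unit diagonal entries of the Smith normal form of xI - A over ℚ[x]) are (x + 1)(x^2 - 2x + 3), each dividing the next. The characteristic polynomial is their product, (x + 1)(x^2 - 2x + 3).

The rational canonical form is the block-diagonal matrix of companion matrices C(f_i):
R = [[0, 0, -3], [1, 0, -1], [0, 1, 1]].

Note the characteristic polynomial does not split into linear factors over ℚ, so A has no Jordan form over ℚ; the rational canonical form exists over any field.

R = [[0, 0, -3], [1, 0, -1], [0, 1, 1]]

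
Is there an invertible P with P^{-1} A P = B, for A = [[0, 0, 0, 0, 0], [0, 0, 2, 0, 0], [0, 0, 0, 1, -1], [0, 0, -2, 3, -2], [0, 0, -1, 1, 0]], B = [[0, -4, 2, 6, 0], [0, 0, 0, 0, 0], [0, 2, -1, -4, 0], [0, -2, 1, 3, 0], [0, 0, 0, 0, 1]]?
Yes.

Two matrices over a field are similar if and only if they have the same invariant factors.

Both A and B have characteristic polynomial x^2(x - 1)^3 and minimal polynomial x(x - 1)^2. Computing further, both have invariant factors x(x - 1), x(x - 1)^2. Hence A and B are similar.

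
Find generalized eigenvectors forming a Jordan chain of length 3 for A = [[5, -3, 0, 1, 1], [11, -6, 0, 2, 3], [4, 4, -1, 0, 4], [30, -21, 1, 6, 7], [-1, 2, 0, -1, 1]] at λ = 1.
We seek v_1 ∈ ker((A - I)^3) \ ker((A - I)^2), then set v_{i+1} = (A - I) v_i.

One such chain is v_1 = [[0, 0, 3, -1, 0]]^T, v_2 = [[-1, -2, -6, -2, 1]]^T, v_3 = [[1, 2, 4, 3, -1]]^T. Check: (A - I) v_3 = [[0, 0, 0, 0, 0]]^T = 0.

v_1 = [[0, 0, 3, -1, 0]]^T, v_2 = [[-1, -2, -6, -2, 1]]^T, v_3 = [[1, 2, 4, 3, -1]]^T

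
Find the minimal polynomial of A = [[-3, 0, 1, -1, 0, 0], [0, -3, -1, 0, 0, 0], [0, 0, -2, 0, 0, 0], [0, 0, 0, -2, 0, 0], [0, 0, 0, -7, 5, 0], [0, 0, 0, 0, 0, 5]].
m_A(x) = (x - 5)(x + 2)(x + 3)

The characteristic polynomial factors as (x - 5)^2(x + 2)^2(x + 3)^2. The minimal polynomial is ∏(x - λ)^{k_λ} where k_λ is the size of the largest Jordan block at λ.

For λ = -3: rank(A + 3I) = 4, and the largest Jordan block has size 1 (the smallest k with rank((A + 3I)^k) = rank((A + 3I)^(k+1))).
For λ = -2: rank(A + 2I) = 4, and the largest Jordan block has size 1 (the smallest k with rank((A + 2I)^k) = rank((A + 2I)^(k+1))).
For λ = 5: rank(A - 5I) = 4, and the largest Jordan block has size 1 (the smallest k with rank((A - 5I)^k) = rank((A - 5I)^(k+1))).

So m_A(x) = (x - 5)(x + 2)(x + 3).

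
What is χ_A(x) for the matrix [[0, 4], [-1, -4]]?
xI - A = [[x, -4], [1, x + 4]].

Expanding det(xI - A) along the first row:
det(xI - A) = + (x)·det([[x + 4]]) - (-4)·det([[1]]).

Evaluating gives χ_A(x) = x^2 + 4x + 4 = (x + 2)^2.

χ_A(x) = (x + 2)^2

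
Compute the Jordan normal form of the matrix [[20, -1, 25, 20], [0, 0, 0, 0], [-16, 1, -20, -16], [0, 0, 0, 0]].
J = [[0, 1, 0, 0], [0, 0, 1, 0], [0, 0, 0, 0], [0, 0, 0, 0]]

The characteristic polynomial is det(xI - A) = x^4, so the eigenvalues are 0 (algebraic multiplicity 4).

For λ = 0: rank(A) = 2, rank(A^2) = 1, rank(A^3) = 0. The eigenspace has dimension 4 - 2 = 2, so there are 2 Jordan blocks; the rank sequence gives block sizes [3, 1].

Assembling the blocks gives the Jordan form J above.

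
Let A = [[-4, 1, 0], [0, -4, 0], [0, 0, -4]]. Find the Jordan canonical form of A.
The characteristic polynomial is det(xI - A) = (x + 4)^3, so the eigenvalues are -4 (algebraic multiplicity 3).

For λ = -4: rank(A + 4I) = 1, rank((A + 4I)^2) = 0. The eigenspace has dimension 3 - 1 = 2, so there are 2 Jordan blocks; the rank sequence gives block sizes [2, 1].

Assembling the blocks gives the Jordan form J above.

J = [[-4, 1, 0], [0, -4, 0], [0, 0, -4]]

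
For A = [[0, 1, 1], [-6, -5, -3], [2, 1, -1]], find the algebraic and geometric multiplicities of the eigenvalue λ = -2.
The characteristic polynomial is (x + 2)^3, so the factor x + 2 appears with exponent 3: the algebraic multiplicity is 3.

rank(A + 2I) = 1, so the eigenspace has dimension 3 - 1 = 2: the geometric multiplicity is 2.

Since 2 < 3, A is not diagonalizable.

algebraic multiplicity 3, geometric multiplicity 2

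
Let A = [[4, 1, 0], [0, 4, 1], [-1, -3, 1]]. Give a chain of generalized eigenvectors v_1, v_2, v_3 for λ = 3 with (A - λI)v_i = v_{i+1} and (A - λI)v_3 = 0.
We seek v_1 ∈ ker((A - 3I)^3) \ ker((A - 3I)^2), then set v_{i+1} = (A - 3I) v_i.

One such chain is v_1 = [[-1, 1, 0]]^T, v_2 = [[0, 1, -2]]^T, v_3 = [[1, -1, 1]]^T. Check: (A - 3I) v_3 = [[0, 0, 0]]^T = 0.

v_1 = [[-1, 1, 0]]^T, v_2 = [[0, 1, -2]]^T, v_3 = [[1, -1, 1]]^T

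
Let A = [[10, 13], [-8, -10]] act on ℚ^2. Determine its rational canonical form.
R = [[0, -4], [1, 0]]

The invariant factors of A (the non-unit diagonal entries of the Smith normal form of xI - A over ℚ[x]) are x^2 + 4, each dividing the next. The characteristic polynomial is their product, x^2 + 4.

The rational canonical form is the block-diagonal matrix of companion matrices C(f_i):
R = [[0, -4], [1, 0]].

Note the characteristic polynomial does not split into linear factors over ℚ, so A has no Jordan form over ℚ; the rational canonical form exists over any field.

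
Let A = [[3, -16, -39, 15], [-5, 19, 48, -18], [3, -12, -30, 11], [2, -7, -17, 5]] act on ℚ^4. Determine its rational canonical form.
R = [[0, 0, 0, 2], [1, 0, 0, 3], [0, 1, 0, -1], [0, 0, 1, -3]]

The invariant factors of A (the non-unit diagonal entries of the Smith normal form of xI - A over ℚ[x]) are (x - 1)(x + 1)^2(x + 2), each dividing the next. The characteristic polynomial is their product, (x - 1)(x + 1)^2(x + 2).

The rational canonical form is the block-diagonal matrix of companion matrices C(f_i):
R = [[0, 0, 0, 2], [1, 0, 0, 3], [0, 1, 0, -1], [0, 0, 1, -3]].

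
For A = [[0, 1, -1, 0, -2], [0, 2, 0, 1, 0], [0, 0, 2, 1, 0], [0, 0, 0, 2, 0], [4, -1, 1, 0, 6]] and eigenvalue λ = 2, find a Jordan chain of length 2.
We seek v_1 ∈ ker((A - 2I)^2) \ ker(A - 2I), then set v_{i+1} = (A - 2I) v_i.

One such chain is v_1 = [[0, 1, 0, 0, 0]]^T, v_2 = [[1, 0, 0, 0, -1]]^T. Check: (A - 2I) v_2 = [[0, 0, 0, 0, 0]]^T = 0.

v_1 = [[0, 1, 0, 0, 0]]^T, v_2 = [[1, 0, 0, 0, -1]]^T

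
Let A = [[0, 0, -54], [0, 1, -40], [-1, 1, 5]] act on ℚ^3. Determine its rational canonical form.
R = [[0, 0, -54], [1, 0, 9], [0, 1, 6]]

The invariant factors of A (the non-unit diagonal entries of the Smith normal form of xI - A over ℚ[x]) are (x - 6)(x - 3)(x + 3), each dividing the next. The characteristic polynomial is their product, (x - 6)(x - 3)(x + 3).

The rational canonical form is the block-diagonal matrix of companion matrices C(f_i):
R = [[0, 0, -54], [1, 0, 9], [0, 1, 6]].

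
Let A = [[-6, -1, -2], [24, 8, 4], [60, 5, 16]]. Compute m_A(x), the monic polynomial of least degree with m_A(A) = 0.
m_A(x) = (x - 6)^2

The characteristic polynomial factors as (x - 6)^3. The minimal polynomial is ∏(x - λ)^{k_λ} where k_λ is the size of the largest Jordan block at λ.

For λ = 6: rank(A - 6I) = 1, and the largest Jordan block has size 2 (the smallest k with rank((A - 6I)^k) = rank((A - 6I)^(k+1))).

So m_A(x) = (x - 6)^2.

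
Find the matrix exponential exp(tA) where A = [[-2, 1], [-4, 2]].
e^{tA} = [[1 - 2*t, t], [-4*t, 2*t + 1]]

A has Jordan form J = [[0, 1], [0, 0]] with A = PJP^{-1}, so e^{tA} = P e^{tJ} P^{-1}.

For a Jordan block J_k(λ), e^{tJ_k(λ)} = e^{λt} · (I + tN + t^2 N^2/2! + ... + t^{k-1} N^{k-1}/(k-1)!) where N is the nilpotent superdiagonal part.

Assembling the blocks and conjugating back gives the entries of e^{tA} as shown above.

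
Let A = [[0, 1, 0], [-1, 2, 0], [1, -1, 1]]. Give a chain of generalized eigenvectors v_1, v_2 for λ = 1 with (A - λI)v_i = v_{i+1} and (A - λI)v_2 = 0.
We seek v_1 ∈ ker((A - I)^2) \ ker(A - I), then set v_{i+1} = (A - I) v_i.

One such chain is v_1 = [[0, 1, -2]]^T, v_2 = [[1, 1, -1]]^T. Check: (A - I) v_2 = [[0, 0, 0]]^T = 0.

v_1 = [[0, 1, -2]]^T, v_2 = [[1, 1, -1]]^T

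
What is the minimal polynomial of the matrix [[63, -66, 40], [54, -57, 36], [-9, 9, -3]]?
The characteristic polynomial factors as (x - 3)^2(x + 3). The minimal polynomial is ∏(x - λ)^{k_λ} where k_λ is the size of the largest Jordan block at λ.

For λ = -3: rank(A + 3I) = 2, and the largest Jordan block has size 1 (the smallest k with rank((A + 3I)^k) = rank((A + 3I)^(k+1))).
For λ = 3: rank(A - 3I) = 2, and the largest Jordan block has size 2 (the smallest k with rank((A - 3I)^k) = rank((A - 3I)^(k+1))).

So m_A(x) = (x - 3)^2(x + 3).

m_A(x) = (x - 3)^2(x + 3)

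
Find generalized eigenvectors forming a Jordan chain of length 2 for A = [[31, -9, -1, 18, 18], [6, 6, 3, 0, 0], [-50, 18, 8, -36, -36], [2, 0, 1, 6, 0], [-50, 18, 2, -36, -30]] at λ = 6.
v_1 = [[4, 2, -7, 1, -6]]^T, v_2 = [[-1, 3, 2, 1, 2]]^T

We seek v_1 ∈ ker((A - 6I)^2) \ ker(A - 6I), then set v_{i+1} = (A - 6I) v_i.

One such chain is v_1 = [[4, 2, -7, 1, -6]]^T, v_2 = [[-1, 3, 2, 1, 2]]^T. Check: (A - 6I) v_2 = [[0, 0, 0, 0, 0]]^T = 0.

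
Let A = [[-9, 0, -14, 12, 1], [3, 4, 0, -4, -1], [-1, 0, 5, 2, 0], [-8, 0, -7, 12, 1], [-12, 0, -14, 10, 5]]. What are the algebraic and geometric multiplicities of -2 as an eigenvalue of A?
algebraic multiplicity 1, geometric multiplicity 1

The characteristic polynomial is (x - 5)^3(x - 4)(x + 2), so the factor x + 2 appears with exponent 1: the algebraic multiplicity is 1.

rank(A + 2I) = 4, so the eigenspace has dimension 5 - 4 = 1: the geometric multiplicity is 1.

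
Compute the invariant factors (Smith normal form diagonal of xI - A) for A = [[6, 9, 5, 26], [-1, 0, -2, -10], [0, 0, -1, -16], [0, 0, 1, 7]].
x - 3, (x - 3)^3

The Jordan structure of A has elementary divisors (x - 3)^3, (x - 3). Arranging the block sizes at each eigenvalue in decreasing order and taking row products gives the invariant factors.

Invariant factors (smallest first, each dividing the next): x - 3, (x - 3)^3.

Check: the last factor (x - 3)^3 is the minimal polynomial, and the product (x - 3)^4 is the characteristic polynomial.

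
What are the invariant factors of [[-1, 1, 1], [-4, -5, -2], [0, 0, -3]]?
The Jordan structure of A has elementary divisors (x + 3)^2, (x + 3). Arranging the block sizes at each eigenvalue in decreasing order and taking row products gives the invariant factors.

Invariant factors (smallest first, each dividing the next): x + 3, (x + 3)^2.

Check: the last factor (x + 3)^2 is the minimal polynomial, and the product (x + 3)^3 is the characteristic polynomial.

x + 3, (x + 3)^2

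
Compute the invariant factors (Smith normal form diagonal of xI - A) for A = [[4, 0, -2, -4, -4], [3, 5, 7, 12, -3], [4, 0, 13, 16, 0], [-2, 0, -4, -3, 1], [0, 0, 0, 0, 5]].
The Jordan structure of A has elementary divisors (x - 4), (x - 5)^2, (x - 5)^2. Arranging the block sizes at each eigenvalue in decreasing order and taking row products gives the invariant factors.

Invariant factors (smallest first, each dividing the next): (x - 5)^2, (x - 5)^2(x - 4).

Check: the last factor (x - 5)^2(x - 4) is the minimal polynomial, and the product (x - 5)^4(x - 4) is the characteristic polynomial.

(x - 5)^2, (x - 5)^2(x - 4)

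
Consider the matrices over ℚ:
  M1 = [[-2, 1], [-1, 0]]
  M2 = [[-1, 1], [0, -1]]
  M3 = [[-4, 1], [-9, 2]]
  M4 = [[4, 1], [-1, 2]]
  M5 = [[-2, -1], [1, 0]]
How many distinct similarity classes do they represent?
2 classes: {M1, M2, M3, M5}, {M4}

Characteristic polynomials: χ_{M1} = (x + 1)^2, χ_{M2} = (x + 1)^2, χ_{M3} = (x + 1)^2, χ_{M4} = (x - 3)^2, χ_{M5} = (x + 1)^2.

{M1, M2, M3, M5}: invariant factors (x + 1)^2.

{M4}: invariant factors (x - 3)^2.

Matrices are similar if and only if their invariant-factor lists agree; the partition into similarity classes is {M1, M2, M3, M5}, {M4}.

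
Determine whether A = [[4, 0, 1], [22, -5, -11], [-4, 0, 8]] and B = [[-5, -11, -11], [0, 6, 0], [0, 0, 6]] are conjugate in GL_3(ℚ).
No.

Both have characteristic polynomial (x - 6)^2(x + 5), but the minimal polynomial of A is (x - 6)^2(x + 5) while the minimal polynomial of B is (x - 6)(x + 5). The minimal polynomial is a similarity invariant, so A and B are not similar.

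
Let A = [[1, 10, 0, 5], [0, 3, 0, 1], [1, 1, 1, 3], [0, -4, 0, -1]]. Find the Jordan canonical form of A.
The characteristic polynomial is det(xI - A) = (x - 1)^4, so the eigenvalues are 1 (algebraic multiplicity 4).

For λ = 1: rank(A - I) = 2, rank((A - I)^2) = 0. The eigenspace has dimension 4 - 2 = 2, so there are 2 Jordan blocks; the rank sequence gives block sizes [2, 2].

Assembling the blocks gives the Jordan form J above.

J = [[1, 1, 0, 0], [0, 1, 0, 0], [0, 0, 1, 1], [0, 0, 0, 1]]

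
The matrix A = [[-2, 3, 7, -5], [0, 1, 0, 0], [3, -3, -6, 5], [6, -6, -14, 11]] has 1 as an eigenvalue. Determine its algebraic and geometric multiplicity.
algebraic multiplicity 4, geometric multiplicity 3

The characteristic polynomial is (x - 1)^4, so the factor x - 1 appears with exponent 4: the algebraic multiplicity is 4.

rank(A - I) = 1, so the eigenspace has dimension 4 - 1 = 3: the geometric multiplicity is 3.

Since 3 < 4, A is not diagonalizable.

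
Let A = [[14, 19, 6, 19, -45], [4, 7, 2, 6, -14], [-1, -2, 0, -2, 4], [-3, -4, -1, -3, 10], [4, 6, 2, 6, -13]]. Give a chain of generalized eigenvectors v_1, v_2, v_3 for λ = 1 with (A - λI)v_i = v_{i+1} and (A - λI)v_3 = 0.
We seek v_1 ∈ ker((A - I)^3) \ ker((A - I)^2), then set v_{i+1} = (A - I) v_i.

One such chain is v_1 = [[-3, -1, 0, 1, -1]]^T, v_2 = [[6, 2, -1, -1, 2]]^T, v_3 = [[1, 0, 1, -1, 0]]^T. Check: (A - I) v_3 = [[0, 0, 0, 0, 0]]^T = 0.

v_1 = [[-3, -1, 0, 1, -1]]^T, v_2 = [[6, 2, -1, -1, 2]]^T, v_3 = [[1, 0, 1, -1, 0]]^T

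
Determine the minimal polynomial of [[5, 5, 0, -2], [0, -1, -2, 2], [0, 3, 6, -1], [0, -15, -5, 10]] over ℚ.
m_A(x) = (x - 5)^2

The characteristic polynomial factors as (x - 5)^4. The minimal polynomial is ∏(x - λ)^{k_λ} where k_λ is the size of the largest Jordan block at λ.

For λ = 5: rank(A - 5I) = 2, and the largest Jordan block has size 2 (the smallest k with rank((A - 5I)^k) = rank((A - 5I)^(k+1))).

So m_A(x) = (x - 5)^2.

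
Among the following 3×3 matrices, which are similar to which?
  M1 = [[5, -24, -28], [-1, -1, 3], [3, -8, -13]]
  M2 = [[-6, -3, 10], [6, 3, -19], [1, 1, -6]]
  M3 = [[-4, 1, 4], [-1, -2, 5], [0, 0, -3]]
1 class: {M1, M2, M3}

Characteristic polynomials: χ_{M1} = (x + 3)^3, χ_{M2} = (x + 3)^3, χ_{M3} = (x + 3)^3.

{M1, M2, M3}: invariant factors (x + 3)^3.

Matrices are similar if and only if their invariant-factor lists agree; the partition into similarity classes is {M1, M2, M3}.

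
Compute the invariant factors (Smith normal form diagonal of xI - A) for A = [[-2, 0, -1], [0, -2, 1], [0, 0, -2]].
The Jordan structure of A has elementary divisors (x + 2)^2, (x + 2). Arranging the block sizes at each eigenvalue in decreasing order and taking row products gives the invariant factors.

Invariant factors (smallest first, each dividing the next): x + 2, (x + 2)^2.

Check: the last factor (x + 2)^2 is the minimal polynomial, and the product (x + 2)^3 is the characteristic polynomial.

x + 2, (x + 2)^2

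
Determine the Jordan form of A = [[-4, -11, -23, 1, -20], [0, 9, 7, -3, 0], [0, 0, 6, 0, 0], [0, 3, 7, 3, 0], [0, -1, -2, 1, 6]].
J = [[-4, 0, 0, 0, 0], [0, 6, 1, 0, 0], [0, 0, 6, 0, 0], [0, 0, 0, 6, 1], [0, 0, 0, 0, 6]]

The characteristic polynomial is det(xI - A) = (x - 6)^4(x + 4), so the eigenvalues are -4 (algebraic multiplicity 1), 6 (algebraic multiplicity 4).

For λ = -4: algebraic multiplicity 1 gives one 1×1 block.

For λ = 6: rank(A - 6I) = 3, rank((A - 6I)^2) = 1. The eigenspace has dimension 5 - 3 = 2, so there are 2 Jordan blocks; the rank sequence gives block sizes [2, 2].

Assembling the blocks gives the Jordan form J above.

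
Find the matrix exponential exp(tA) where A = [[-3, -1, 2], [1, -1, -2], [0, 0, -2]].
A has Jordan form J = [[-2, 1, 0], [0, -2, 0], [0, 0, -2]] with A = PJP^{-1}, so e^{tA} = P e^{tJ} P^{-1}.

For a Jordan block J_k(λ), e^{tJ_k(λ)} = e^{λt} · (I + tN + t^2 N^2/2! + ... + t^{k-1} N^{k-1}/(k-1)!) where N is the nilpotent superdiagonal part.

Assembling the blocks and conjugating back gives the entries of e^{tA} as shown above.

e^{tA} = [[(1 - t)*e^{-2*t}, -t*e^{-2*t}, 2*t*e^{-2*t}], [t*e^{-2*t}, (t + 1)*e^{-2*t}, -2*t*e^{-2*t}], [0, 0, e^{-2*t}]]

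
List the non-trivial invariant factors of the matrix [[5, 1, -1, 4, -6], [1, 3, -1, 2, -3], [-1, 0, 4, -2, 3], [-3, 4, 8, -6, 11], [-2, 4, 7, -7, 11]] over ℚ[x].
x - 3, (x - 4)^2(x - 3)^2

The Jordan structure of A has elementary divisors (x - 3)^2, (x - 3), (x - 4)^2. Arranging the block sizes at each eigenvalue in decreasing order and taking row products gives the invariant factors.

Invariant factors (smallest first, each dividing the next): x - 3, (x - 4)^2(x - 3)^2.

Check: the last factor (x - 4)^2(x - 3)^2 is the minimal polynomial, and the product (x - 4)^2(x - 3)^3 is the characteristic polynomial.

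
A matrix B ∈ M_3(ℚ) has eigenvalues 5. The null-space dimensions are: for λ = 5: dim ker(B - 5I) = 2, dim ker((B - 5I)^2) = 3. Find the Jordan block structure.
λ = 5: successive nullity increments [2, 1] count blocks of size ≥ k; block sizes are [2, 1].

Jordan blocks: (5, 2), (5, 1)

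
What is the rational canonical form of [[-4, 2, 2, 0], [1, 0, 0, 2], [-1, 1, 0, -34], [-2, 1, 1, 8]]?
The invariant factors of A (the non-unit diagonal entries of the Smith normal form of xI - A over ℚ[x]) are (x - 4)(x^3 - 4), each dividing the next. The characteristic polynomial is their product, (x - 4)(x^3 - 4).

The rational canonical form is the block-diagonal matrix of companion matrices C(f_i):
R = [[0, 0, 0, -16], [1, 0, 0, 4], [0, 1, 0, 0], [0, 0, 1, 4]].

Note the characteristic polynomial does not split into linear factors over ℚ, so A has no Jordan form over ℚ; the rational canonical form exists over any field.

R = [[0, 0, 0, -16], [1, 0, 0, 4], [0, 1, 0, 0], [0, 0, 1, 4]]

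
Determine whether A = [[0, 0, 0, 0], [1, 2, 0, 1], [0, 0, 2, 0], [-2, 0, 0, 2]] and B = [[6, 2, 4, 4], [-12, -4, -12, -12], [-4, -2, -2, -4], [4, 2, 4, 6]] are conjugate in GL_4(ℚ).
Both have characteristic polynomial x(x - 2)^3, but the minimal polynomial of A is x(x - 2)^2 while the minimal polynomial of B is x(x - 2). The minimal polynomial is a similarity invariant, so A and B are not similar.

No.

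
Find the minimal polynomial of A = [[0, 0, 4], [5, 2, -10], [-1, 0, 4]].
The characteristic polynomial factors as (x - 2)^3. The minimal polynomial is ∏(x - λ)^{k_λ} where k_λ is the size of the largest Jordan block at λ.

For λ = 2: rank(A - 2I) = 1, and the largest Jordan block has size 2 (the smallest k with rank((A - 2I)^k) = rank((A - 2I)^(k+1))).

So m_A(x) = (x - 2)^2.

m_A(x) = (x - 2)^2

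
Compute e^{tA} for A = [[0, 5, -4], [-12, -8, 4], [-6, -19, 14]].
A has Jordan form J = [[0, 1, 0], [0, 0, 0], [0, 0, 6]] with A = PJP^{-1}, so e^{tA} = P e^{tJ} P^{-1}.

For a Jordan block J_k(λ), e^{tJ_k(λ)} = e^{λt} · (I + tN + t^2 N^2/2! + ... + t^{k-1} N^{k-1}/(k-1)!) where N is the nilpotent superdiagonal part.

Assembling the blocks and conjugating back gives the entries of e^{tA} as shown above.

e^{tA} = [[6*t - e^{6*t} + 2, -t + e^{6*t} - 1, 2*t - e^{6*t} + 1], [-24*t + 2*e^{6*t} - 2, 4*t - 2*e^{6*t} + 3, -8*t + 2*e^{6*t} - 2], [-30*t + 4*e^{6*t} - 4, 5*t - 4*e^{6*t} + 4, -10*t + 4*e^{6*t} - 3]]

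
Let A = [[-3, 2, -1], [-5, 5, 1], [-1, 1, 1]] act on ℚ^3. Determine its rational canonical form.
R = [[0, 0, -4], [1, 0, 5], [0, 1, 3]]

The invariant factors of A (the non-unit diagonal entries of the Smith normal form of xI - A over ℚ[x]) are (x - 4)(x^2 + x - 1), each dividing the next. The characteristic polynomial is their product, (x - 4)(x^2 + x - 1).

The rational canonical form is the block-diagonal matrix of companion matrices C(f_i):
R = [[0, 0, -4], [1, 0, 5], [0, 1, 3]].

Note the characteristic polynomial does not split into linear factors over ℚ, so A has no Jordan form over ℚ; the rational canonical form exists over any field.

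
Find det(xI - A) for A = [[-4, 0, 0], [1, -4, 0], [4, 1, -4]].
xI - A = [[x + 4, 0, 0], [-1, x + 4, 0], [-4, -1, x + 4]].

Expanding det(xI - A) along the first row:
det(xI - A) = + (x + 4)·det([[x + 4, 0], [-1, x + 4]]) - (0)·det([[-1, 0], [-4, x + 4]]) + (0)·det([[-1, x + 4], [-4, -1]]).

Evaluating gives χ_A(x) = x^3 + 12x^2 + 48x + 64 = (x + 4)^3.

χ_A(x) = (x + 4)^3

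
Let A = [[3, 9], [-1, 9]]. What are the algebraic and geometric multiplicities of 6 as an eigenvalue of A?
algebraic multiplicity 2, geometric multiplicity 1

The characteristic polynomial is (x - 6)^2, so the factor x - 6 appears with exponent 2: the algebraic multiplicity is 2.

rank(A - 6I) = 1, so the eigenspace has dimension 2 - 1 = 1: the geometric multiplicity is 1.

Since 1 < 2, A is not diagonalizable.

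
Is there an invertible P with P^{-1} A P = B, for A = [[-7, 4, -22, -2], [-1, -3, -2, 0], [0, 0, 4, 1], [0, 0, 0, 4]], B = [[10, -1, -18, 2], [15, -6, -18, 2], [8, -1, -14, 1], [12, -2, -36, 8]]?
Two matrices over a field are similar if and only if they have the same invariant factors.

Both A and B have characteristic polynomial (x - 4)^2(x + 5)^2 and minimal polynomial (x - 4)^2(x + 5)^2. Computing further, both have invariant factors (x - 4)^2(x + 5)^2. Hence A and B are similar.

Yes.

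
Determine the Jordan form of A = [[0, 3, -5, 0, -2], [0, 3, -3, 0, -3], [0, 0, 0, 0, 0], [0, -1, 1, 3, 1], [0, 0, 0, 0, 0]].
J = [[0, 1, 0, 0, 0], [0, 0, 0, 0, 0], [0, 0, 0, 0, 0], [0, 0, 0, 3, 1], [0, 0, 0, 0, 3]]

The characteristic polynomial is det(xI - A) = x^3(x - 3)^2, so the eigenvalues are 0 (algebraic multiplicity 3), 3 (algebraic multiplicity 2).

For λ = 0: rank(A) = 3, rank(A^2) = 2. The eigenspace has dimension 5 - 3 = 2, so there are 2 Jordan blocks; the rank sequence gives block sizes [2, 1].

For λ = 3: rank(A - 3I) = 4, rank((A - 3I)^2) = 3. The eigenspace has dimension 5 - 4 = 1, so there is 1 Jordan block; the rank sequence gives block sizes [2].

Assembling the blocks gives the Jordan form J above.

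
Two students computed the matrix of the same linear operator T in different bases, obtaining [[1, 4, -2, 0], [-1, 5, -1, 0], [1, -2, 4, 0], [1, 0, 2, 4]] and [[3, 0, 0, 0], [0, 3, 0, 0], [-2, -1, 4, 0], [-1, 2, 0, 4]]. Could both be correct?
Yes.

Two matrices over a field are similar if and only if they have the same invariant factors.

Both A and B have characteristic polynomial (x - 4)^2(x - 3)^2 and minimal polynomial (x - 4)(x - 3). Computing further, both have invariant factors (x - 4)(x - 3), (x - 4)(x - 3). Hence A and B are similar.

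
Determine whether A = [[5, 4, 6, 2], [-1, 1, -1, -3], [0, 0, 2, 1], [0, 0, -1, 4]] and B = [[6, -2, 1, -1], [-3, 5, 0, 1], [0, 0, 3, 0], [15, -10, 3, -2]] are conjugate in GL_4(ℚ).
Yes.

Two matrices over a field are similar if and only if they have the same invariant factors.

Both A and B have characteristic polynomial (x - 3)^4 and minimal polynomial (x - 3)^2. Computing further, both have invariant factors (x - 3)^2, (x - 3)^2. Hence A and B are similar.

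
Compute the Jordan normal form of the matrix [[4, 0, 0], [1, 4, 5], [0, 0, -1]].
The characteristic polynomial is det(xI - A) = (x - 4)^2(x + 1), so the eigenvalues are -1 (algebraic multiplicity 1), 4 (algebraic multiplicity 2).

For λ = -1: algebraic multiplicity 1 gives one 1×1 block.

For λ = 4: rank(A - 4I) = 2, rank((A - 4I)^2) = 1. The eigenspace has dimension 3 - 2 = 1, so there is 1 Jordan block; the rank sequence gives block sizes [2].

Assembling the blocks gives the Jordan form J above.

J = [[-1, 0, 0], [0, 4, 1], [0, 0, 4]]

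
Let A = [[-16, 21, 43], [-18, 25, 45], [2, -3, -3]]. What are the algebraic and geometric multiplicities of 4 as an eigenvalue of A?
The characteristic polynomial is (x - 4)^2(x + 2), so the factor x - 4 appears with exponent 2: the algebraic multiplicity is 2.

rank(A - 4I) = 2, so the eigenspace has dimension 3 - 2 = 1: the geometric multiplicity is 1.

Since 1 < 2, A is not diagonalizable.

algebraic multiplicity 2, geometric multiplicity 1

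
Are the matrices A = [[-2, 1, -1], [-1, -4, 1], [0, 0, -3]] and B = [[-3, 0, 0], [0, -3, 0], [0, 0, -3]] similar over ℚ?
Both have characteristic polynomial (x + 3)^3, but the minimal polynomial of A is (x + 3)^2 while the minimal polynomial of B is x + 3. The minimal polynomial is a similarity invariant, so A and B are not similar.

No.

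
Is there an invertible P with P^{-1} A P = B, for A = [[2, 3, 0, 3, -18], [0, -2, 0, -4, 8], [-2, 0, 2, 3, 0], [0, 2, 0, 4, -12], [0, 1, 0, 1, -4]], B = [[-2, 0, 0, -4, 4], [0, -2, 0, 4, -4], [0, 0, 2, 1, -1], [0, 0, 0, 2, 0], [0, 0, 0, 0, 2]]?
Both have characteristic polynomial (x - 2)^3(x + 2)^2, but the minimal polynomial of A is (x - 2)^2(x + 2)^2 while the minimal polynomial of B is (x - 2)^2(x + 2). The minimal polynomial is a similarity invariant, so A and B are not similar.

No.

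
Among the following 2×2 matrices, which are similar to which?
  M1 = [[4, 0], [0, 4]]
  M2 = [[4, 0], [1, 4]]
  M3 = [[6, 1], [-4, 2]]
2 classes: {M1}, {M2, M3}

Characteristic polynomials: χ_{M1} = (x - 4)^2, χ_{M2} = (x - 4)^2, χ_{M3} = (x - 4)^2.

{M1}: invariant factors x - 4, x - 4.

{M2, M3}: invariant factors (x - 4)^2.

Matrices are similar if and only if their invariant-factor lists agree; the partition into similarity classes is {M1}, {M2, M3}.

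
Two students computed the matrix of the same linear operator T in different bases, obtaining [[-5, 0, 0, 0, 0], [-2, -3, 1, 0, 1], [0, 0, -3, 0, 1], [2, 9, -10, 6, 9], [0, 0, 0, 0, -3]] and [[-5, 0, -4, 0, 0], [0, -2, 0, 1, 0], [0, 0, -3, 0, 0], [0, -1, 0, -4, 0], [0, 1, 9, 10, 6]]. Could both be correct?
Both have characteristic polynomial (x - 6)(x + 3)^3(x + 5), but the minimal polynomial of A is (x - 6)(x + 3)^3(x + 5) while the minimal polynomial of B is (x - 6)(x + 3)^2(x + 5). The minimal polynomial is a similarity invariant, so A and B are not similar.

No.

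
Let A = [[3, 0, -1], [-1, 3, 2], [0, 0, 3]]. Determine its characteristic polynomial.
xI - A = [[x - 3, 0, 1], [1, x - 3, -2], [0, 0, x - 3]].

Expanding det(xI - A) along the first row:
det(xI - A) = + (x - 3)·det([[x - 3, -2], [0, x - 3]]) - (0)·det([[1, -2], [0, x - 3]]) + (1)·det([[1, x - 3], [0, 0]]).

Evaluating gives χ_A(x) = x^3 - 9x^2 + 27x - 27 = (x - 3)^3.

χ_A(x) = (x - 3)^3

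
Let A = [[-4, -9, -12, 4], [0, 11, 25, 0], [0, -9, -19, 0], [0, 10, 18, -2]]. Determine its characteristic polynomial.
χ_A(x) = (x + 2)(x + 4)^3

xI - A = [[x + 4, 9, 12, -4], [0, x - 11, -25, 0], [0, 9, x + 19, 0], [0, -10, -18, x + 2]].

Expanding det(xI - A) along the first row:
det(xI - A) = + (x + 4)·det([[x - 11, -25, 0], [9, x + 19, 0], [-10, -18, x + 2]]) - (9)·det([[0, -25, 0], [0, x + 19, 0], [0, -18, x + 2]]) + (12)·det([[0, x - 11, 0], [0, 9, 0], [0, -10, x + 2]]) - (-4)·det([[0, x - 11, -25], [0, 9, x + 19], [0, -10, -18]]).

Evaluating gives χ_A(x) = x^4 + 14x^3 + 72x^2 + 160x + 128 = (x + 2)(x + 4)^3.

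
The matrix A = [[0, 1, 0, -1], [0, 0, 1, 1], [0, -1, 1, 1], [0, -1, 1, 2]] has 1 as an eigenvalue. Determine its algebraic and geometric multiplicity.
The characteristic polynomial is x(x - 1)^3, so the factor x - 1 appears with exponent 3: the algebraic multiplicity is 3.

rank(A - I) = 3, so the eigenspace has dimension 4 - 3 = 1: the geometric multiplicity is 1.

Since 1 < 3, A is not diagonalizable.

algebraic multiplicity 3, geometric multiplicity 1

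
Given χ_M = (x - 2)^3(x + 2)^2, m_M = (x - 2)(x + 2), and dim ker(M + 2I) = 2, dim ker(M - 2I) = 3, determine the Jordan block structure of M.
Jordan blocks: (-2, 1), (-2, 1), (2, 1), (2, 1), (2, 1)

λ = -2: algebraic multiplicity 2 (exponent in χ_M), largest block size 1 (exponent in m_M), 2 blocks (geometric multiplicity). These force block sizes [1, 1].
λ = 2: algebraic multiplicity 3 (exponent in χ_M), largest block size 1 (exponent in m_M), 3 blocks (geometric multiplicity). These force block sizes [1, 1, 1].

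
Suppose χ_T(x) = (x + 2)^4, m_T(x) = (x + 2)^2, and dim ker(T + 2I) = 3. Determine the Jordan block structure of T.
λ = -2: algebraic multiplicity 4 (exponent in χ_T), largest block size 2 (exponent in m_T), 3 blocks (geometric multiplicity). These force block sizes [2, 1, 1].

Jordan blocks: (-2, 2), (-2, 1), (-2, 1)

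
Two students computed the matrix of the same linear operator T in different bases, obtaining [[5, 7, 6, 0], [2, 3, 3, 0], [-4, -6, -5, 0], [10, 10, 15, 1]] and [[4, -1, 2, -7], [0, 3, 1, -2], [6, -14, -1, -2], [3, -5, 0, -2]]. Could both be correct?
Two matrices over a field are similar if and only if they have the same invariant factors.

Both A and B have characteristic polynomial (x - 1)^4 and minimal polynomial (x - 1)^3. Computing further, both have invariant factors x - 1, (x - 1)^3. Hence A and B are similar.

Yes.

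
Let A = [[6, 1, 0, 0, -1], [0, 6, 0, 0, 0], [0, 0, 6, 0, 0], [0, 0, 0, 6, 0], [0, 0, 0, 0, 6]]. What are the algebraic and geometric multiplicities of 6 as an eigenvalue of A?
algebraic multiplicity 5, geometric multiplicity 4

The characteristic polynomial is (x - 6)^5, so the factor x - 6 appears with exponent 5: the algebraic multiplicity is 5.

rank(A - 6I) = 1, so the eigenspace has dimension 5 - 1 = 4: the geometric multiplicity is 4.

Since 4 < 5, A is not diagonalizable.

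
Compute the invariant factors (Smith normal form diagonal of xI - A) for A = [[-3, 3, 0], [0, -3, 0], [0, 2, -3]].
x + 3, (x + 3)^2

The Jordan structure of A has elementary divisors (x + 3)^2, (x + 3). Arranging the block sizes at each eigenvalue in decreasing order and taking row products gives the invariant factors.

Invariant factors (smallest first, each dividing the next): x + 3, (x + 3)^2.

Check: the last factor (x + 3)^2 is the minimal polynomial, and the product (x + 3)^3 is the characteristic polynomial.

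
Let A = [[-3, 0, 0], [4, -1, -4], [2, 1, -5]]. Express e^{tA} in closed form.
e^{tA} = [[e^{-3*t}, 0, 0], [4*t*e^{-3*t}, (2*t + 1)*e^{-3*t}, -4*t*e^{-3*t}], [2*t*e^{-3*t}, t*e^{-3*t}, (1 - 2*t)*e^{-3*t}]]

A has Jordan form J = [[-3, 1, 0], [0, -3, 0], [0, 0, -3]] with A = PJP^{-1}, so e^{tA} = P e^{tJ} P^{-1}.

For a Jordan block J_k(λ), e^{tJ_k(λ)} = e^{λt} · (I + tN + t^2 N^2/2! + ... + t^{k-1} N^{k-1}/(k-1)!) where N is the nilpotent superdiagonal part.

Assembling the blocks and conjugating back gives the entries of e^{tA} as shown above.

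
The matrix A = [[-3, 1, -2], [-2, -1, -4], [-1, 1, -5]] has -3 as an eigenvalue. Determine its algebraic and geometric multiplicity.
The characteristic polynomial is (x + 3)^3, so the factor x + 3 appears with exponent 3: the algebraic multiplicity is 3.

rank(A + 3I) = 2, so the eigenspace has dimension 3 - 2 = 1: the geometric multiplicity is 1.

Since 1 < 3, A is not diagonalizable.

algebraic multiplicity 3, geometric multiplicity 1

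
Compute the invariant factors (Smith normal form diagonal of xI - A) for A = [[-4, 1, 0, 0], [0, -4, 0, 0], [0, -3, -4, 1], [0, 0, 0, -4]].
(x + 4)^2, (x + 4)^2

The Jordan structure of A has elementary divisors (x + 4)^2, (x + 4)^2. Arranging the block sizes at each eigenvalue in decreasing order and taking row products gives the invariant factors.

Invariant factors (smallest first, each dividing the next): (x + 4)^2, (x + 4)^2.

Check: the last factor (x + 4)^2 is the minimal polynomial, and the product (x + 4)^4 is the characteristic polynomial.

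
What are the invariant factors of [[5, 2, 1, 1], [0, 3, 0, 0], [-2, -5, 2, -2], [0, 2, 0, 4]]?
x - 4, (x - 4)(x - 3)^2

The Jordan structure of A has elementary divisors (x - 3)^2, (x - 4), (x - 4). Arranging the block sizes at each eigenvalue in decreasing order and taking row products gives the invariant factors.

Invariant factors (smallest first, each dividing the next): x - 4, (x - 4)(x - 3)^2.

Check: the last factor (x - 4)(x - 3)^2 is the minimal polynomial, and the product (x - 4)^2(x - 3)^2 is the characteristic polynomial.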